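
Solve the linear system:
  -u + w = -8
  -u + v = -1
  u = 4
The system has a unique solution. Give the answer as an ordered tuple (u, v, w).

Form the augmented matrix and row-reduce:
  [ -1  0  1  |  -8 ]
  [ -1  1  0  |  -1 ]
  [  1  0  0  |   4 ]
ρ1 -> -1·ρ1
  [  1  0  -1  |   8 ]
  [ -1  1   0  |  -1 ]
  [  1  0   0  |   4 ]
ρ2 -> ρ2 + ρ1
  [ 1  0  -1  |  8 ]
  [ 0  1  -1  |  7 ]
  [ 1  0   0  |  4 ]
ρ3 -> ρ3 − ρ1
  [ 1  0  -1  |   8 ]
  [ 0  1  -1  |   7 ]
  [ 0  0   1  |  -4 ]
ρ2 -> ρ2 + ρ3
  [ 1  0  -1  |   8 ]
  [ 0  1   0  |   3 ]
  [ 0  0   1  |  -4 ]
ρ1 -> ρ1 + ρ3
  [ 1  0  0  |   4 ]
  [ 0  1  0  |   3 ]
  [ 0  0  1  |  -4 ]
Reading off the last column: u = 4, v = 3, w = -4.

(4, 3, -4)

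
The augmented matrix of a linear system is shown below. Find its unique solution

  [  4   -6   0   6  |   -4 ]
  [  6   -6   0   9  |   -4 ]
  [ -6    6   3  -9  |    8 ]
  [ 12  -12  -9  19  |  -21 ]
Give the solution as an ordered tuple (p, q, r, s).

(3/2, 2/3, 4/3, -1)

r1 ← 1/4·r1
  [  1  -3/2   0  3/2  |   -1 ]
  [  6    -6   0    9  |   -4 ]
  [ -6     6   3   -9  |    8 ]
  [ 12   -12  -9   19  |  -21 ]
r2 ← r2 − 6·r1
  [  1  -3/2   0  3/2  |   -1 ]
  [  0     3   0    0  |    2 ]
  [ -6     6   3   -9  |    8 ]
  [ 12   -12  -9   19  |  -21 ]
r3 ← r3 + 6·r1
  [  1  -3/2   0  3/2  |   -1 ]
  [  0     3   0    0  |    2 ]
  [  0    -3   3    0  |    2 ]
  [ 12   -12  -9   19  |  -21 ]
r4 ← r4 − 12·r1
  [ 1  -3/2   0  3/2  |  -1 ]
  [ 0     3   0    0  |   2 ]
  [ 0    -3   3    0  |   2 ]
  [ 0     6  -9    1  |  -9 ]
r2 ← 1/3·r2
  [ 1  -3/2   0  3/2  |   -1 ]
  [ 0     1   0    0  |  2/3 ]
  [ 0    -3   3    0  |    2 ]
  [ 0     6  -9    1  |   -9 ]
r3 ← r3 + 3·r2
  [ 1  -3/2   0  3/2  |   -1 ]
  [ 0     1   0    0  |  2/3 ]
  [ 0     0   3    0  |    4 ]
  [ 0     6  -9    1  |   -9 ]
r4 ← r4 − 6·r2
  [ 1  -3/2   0  3/2  |   -1 ]
  [ 0     1   0    0  |  2/3 ]
  [ 0     0   3    0  |    4 ]
  [ 0     0  -9    1  |  -13 ]
r3 ← 1/3·r3
  [ 1  -3/2   0  3/2  |   -1 ]
  [ 0     1   0    0  |  2/3 ]
  [ 0     0   1    0  |  4/3 ]
  [ 0     0  -9    1  |  -13 ]
r4 ← r4 + 9·r3
  [ 1  -3/2  0  3/2  |   -1 ]
  [ 0     1  0    0  |  2/3 ]
  [ 0     0  1    0  |  4/3 ]
  [ 0     0  0    1  |   -1 ]
r1 ← r1 − 3/2·r4
  [ 1  -3/2  0  0  |  1/2 ]
  [ 0     1  0  0  |  2/3 ]
  [ 0     0  1  0  |  4/3 ]
  [ 0     0  0  1  |   -1 ]
r1 ← r1 + 3/2·r2
  [ 1  0  0  0  |  3/2 ]
  [ 0  1  0  0  |  2/3 ]
  [ 0  0  1  0  |  4/3 ]
  [ 0  0  0  1  |   -1 ]
Reading off the last column: p = 3/2, q = 2/3, r = 4/3, s = -1.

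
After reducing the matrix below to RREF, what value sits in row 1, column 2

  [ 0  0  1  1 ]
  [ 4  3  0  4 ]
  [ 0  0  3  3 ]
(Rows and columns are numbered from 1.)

Swap ρ1 and ρ2.
  [ 4  3  0  4 ]
  [ 0  0  1  1 ]
  [ 0  0  3  3 ]
Multiply ρ1 by 1/4.
  [ 1  3/4  0  1 ]
  [ 0    0  1  1 ]
  [ 0    0  3  3 ]
Subtract 3 times ρ2 from ρ3.
  [ 1  3/4  0  1 ]
  [ 0    0  1  1 ]
  [ 0    0  0  0 ]

3/4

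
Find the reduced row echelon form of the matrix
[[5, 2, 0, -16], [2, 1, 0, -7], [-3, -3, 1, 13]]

r1 → 1/5·r1
r2 → r2 − 2·r1
r3 → r3 + 3·r1
r2 → 5·r2
r3 → r3 + 9/5·r2
r1 → r1 − 2/5·r2

[[1, 0, 0, -2], [0, 1, 0, -3], [0, 0, 1, -2]]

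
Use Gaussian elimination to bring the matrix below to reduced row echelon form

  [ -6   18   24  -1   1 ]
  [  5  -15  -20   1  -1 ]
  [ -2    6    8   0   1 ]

[[1, -3, -4, 0, 0], [0, 0, 0, 1, 0], [0, 0, 0, 0, 1]]

Multiply R1 by -1/6.
  [  1   -3   -4  1/6  -1/6 ]
  [  5  -15  -20    1    -1 ]
  [ -2    6    8    0     1 ]
Subtract 5 times R1 from R2.
  [  1  -3  -4  1/6  -1/6 ]
  [  0   0   0  1/6  -1/6 ]
  [ -2   6   8    0     1 ]
Add 2 times R1 to R3.
  [ 1  -3  -4  1/6  -1/6 ]
  [ 0   0   0  1/6  -1/6 ]
  [ 0   0   0  1/3   2/3 ]
Multiply R2 by 6.
  [ 1  -3  -4  1/6  -1/6 ]
  [ 0   0   0    1    -1 ]
  [ 0   0   0  1/3   2/3 ]
Subtract 1/3 times R2 from R3.
  [ 1  -3  -4  1/6  -1/6 ]
  [ 0   0   0    1    -1 ]
  [ 0   0   0    0     1 ]
Add R3 to R2.
  [ 1  -3  -4  1/6  -1/6 ]
  [ 0   0   0    1     0 ]
  [ 0   0   0    0     1 ]
Add 1/6 times R3 to R1.
  [ 1  -3  -4  1/6  0 ]
  [ 0   0   0    1  0 ]
  [ 0   0   0    0  1 ]
Subtract 1/6 times R2 from R1.
  [ 1  -3  -4  0  0 ]
  [ 0   0   0  1  0 ]
  [ 0   0   0  0  1 ]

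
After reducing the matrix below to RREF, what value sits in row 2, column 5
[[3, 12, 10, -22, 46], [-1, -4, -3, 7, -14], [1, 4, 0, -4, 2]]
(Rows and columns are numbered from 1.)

4

ρ1 := 1/3·ρ1
  [  1   4  10/3  -22/3  46/3 ]
  [ -1  -4    -3      7   -14 ]
  [  1   4     0     -4     2 ]
ρ2 := ρ2 + ρ1
  [ 1  4  10/3  -22/3  46/3 ]
  [ 0  0   1/3   -1/3   4/3 ]
  [ 1  4     0     -4     2 ]
ρ3 := ρ3 − ρ1
  [ 1  4   10/3  -22/3   46/3 ]
  [ 0  0    1/3   -1/3    4/3 ]
  [ 0  0  -10/3   10/3  -40/3 ]
ρ2 := 3·ρ2
  [ 1  4   10/3  -22/3   46/3 ]
  [ 0  0      1     -1      4 ]
  [ 0  0  -10/3   10/3  -40/3 ]
ρ3 := ρ3 + 10/3·ρ2
  [ 1  4  10/3  -22/3  46/3 ]
  [ 0  0     1     -1     4 ]
  [ 0  0     0      0     0 ]
ρ1 := ρ1 − 10/3·ρ2
  [ 1  4  0  -4  2 ]
  [ 0  0  1  -1  4 ]
  [ 0  0  0   0  0 ]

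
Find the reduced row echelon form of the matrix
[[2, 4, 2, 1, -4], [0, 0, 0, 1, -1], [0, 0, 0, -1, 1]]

r1 -> 1/2·r1
  [ 1  2  1  1/2  -2 ]
  [ 0  0  0    1  -1 ]
  [ 0  0  0   -1   1 ]
r3 -> r3 + r2
  [ 1  2  1  1/2  -2 ]
  [ 0  0  0    1  -1 ]
  [ 0  0  0    0   0 ]
r1 -> r1 − 1/2·r2
  [ 1  2  1  0  -3/2 ]
  [ 0  0  0  1    -1 ]
  [ 0  0  0  0     0 ]

[[1, 2, 1, 0, -3/2], [0, 0, 0, 1, -1], [0, 0, 0, 0, 0]]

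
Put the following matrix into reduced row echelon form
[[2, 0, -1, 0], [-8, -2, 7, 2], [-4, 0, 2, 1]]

R1 ← 1/2·R1
  [  1   0  -1/2  0 ]
  [ -8  -2     7  2 ]
  [ -4   0     2  1 ]
R2 ← R2 + 8·R1
  [  1   0  -1/2  0 ]
  [  0  -2     3  2 ]
  [ -4   0     2  1 ]
R3 ← R3 + 4·R1
  [ 1   0  -1/2  0 ]
  [ 0  -2     3  2 ]
  [ 0   0     0  1 ]
R2 ← -1/2·R2
  [ 1  0  -1/2   0 ]
  [ 0  1  -3/2  -1 ]
  [ 0  0     0   1 ]
R2 ← R2 + R3
  [ 1  0  -1/2  0 ]
  [ 0  1  -3/2  0 ]
  [ 0  0     0  1 ]

[[1, 0, -1/2, 0], [0, 1, -3/2, 0], [0, 0, 0, 1]]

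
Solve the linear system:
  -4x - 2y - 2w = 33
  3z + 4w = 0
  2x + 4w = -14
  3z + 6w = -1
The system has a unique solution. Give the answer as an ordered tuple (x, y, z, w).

Form the augmented matrix and row-reduce:
  [ -4  -2  0  -2  |   33 ]
  [  0   0  3   4  |    0 ]
  [  2   0  0   4  |  -14 ]
  [  0   0  3   6  |   -1 ]
Multiply r1 by -1/4.
  [ 1  1/2  0  1/2  |  -33/4 ]
  [ 0    0  3    4  |      0 ]
  [ 2    0  0    4  |    -14 ]
  [ 0    0  3    6  |     -1 ]
Subtract 2 times r1 from r3.
  [ 1  1/2  0  1/2  |  -33/4 ]
  [ 0    0  3    4  |      0 ]
  [ 0   -1  0    3  |    5/2 ]
  [ 0    0  3    6  |     -1 ]
Swap r2 and r3.
  [ 1  1/2  0  1/2  |  -33/4 ]
  [ 0   -1  0    3  |    5/2 ]
  [ 0    0  3    4  |      0 ]
  [ 0    0  3    6  |     -1 ]
Multiply r2 by -1.
  [ 1  1/2  0  1/2  |  -33/4 ]
  [ 0    1  0   -3  |   -5/2 ]
  [ 0    0  3    4  |      0 ]
  [ 0    0  3    6  |     -1 ]
Multiply r3 by 1/3.
  [ 1  1/2  0  1/2  |  -33/4 ]
  [ 0    1  0   -3  |   -5/2 ]
  [ 0    0  1  4/3  |      0 ]
  [ 0    0  3    6  |     -1 ]
Subtract 3 times r3 from r4.
  [ 1  1/2  0  1/2  |  -33/4 ]
  [ 0    1  0   -3  |   -5/2 ]
  [ 0    0  1  4/3  |      0 ]
  [ 0    0  0    2  |     -1 ]
Multiply r4 by 1/2.
  [ 1  1/2  0  1/2  |  -33/4 ]
  [ 0    1  0   -3  |   -5/2 ]
  [ 0    0  1  4/3  |      0 ]
  [ 0    0  0    1  |   -1/2 ]
Subtract 4/3 times r4 from r3.
  [ 1  1/2  0  1/2  |  -33/4 ]
  [ 0    1  0   -3  |   -5/2 ]
  [ 0    0  1    0  |    2/3 ]
  [ 0    0  0    1  |   -1/2 ]
Add 3 times r4 to r2.
  [ 1  1/2  0  1/2  |  -33/4 ]
  [ 0    1  0    0  |     -4 ]
  [ 0    0  1    0  |    2/3 ]
  [ 0    0  0    1  |   -1/2 ]
Subtract 1/2 times r4 from r1.
  [ 1  1/2  0  0  |    -8 ]
  [ 0    1  0  0  |    -4 ]
  [ 0    0  1  0  |   2/3 ]
  [ 0    0  0  1  |  -1/2 ]
Subtract 1/2 times r2 from r1.
  [ 1  0  0  0  |    -6 ]
  [ 0  1  0  0  |    -4 ]
  [ 0  0  1  0  |   2/3 ]
  [ 0  0  0  1  |  -1/2 ]
Reading off the last column: x = -6, y = -4, z = 2/3, w = -1/2.

(-6, -4, 2/3, -1/2)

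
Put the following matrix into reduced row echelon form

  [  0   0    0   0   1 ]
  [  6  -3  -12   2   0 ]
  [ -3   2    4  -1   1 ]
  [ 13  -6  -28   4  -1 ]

[[1, 0, -4, 0, 0], [0, 1, -4, 0, 0], [0, 0, 0, 1, 0], [0, 0, 0, 0, 1]]

ρ1 <-> ρ2
  [  6  -3  -12   2   0 ]
  [  0   0    0   0   1 ]
  [ -3   2    4  -1   1 ]
  [ 13  -6  -28   4  -1 ]
ρ1 := 1/6·ρ1
  [  1  -1/2   -2  1/3   0 ]
  [  0     0    0    0   1 ]
  [ -3     2    4   -1   1 ]
  [ 13    -6  -28    4  -1 ]
ρ3 := ρ3 + 3·ρ1
  [  1  -1/2   -2  1/3   0 ]
  [  0     0    0    0   1 ]
  [  0   1/2   -2    0   1 ]
  [ 13    -6  -28    4  -1 ]
ρ4 := ρ4 − 13·ρ1
  [ 1  -1/2  -2   1/3   0 ]
  [ 0     0   0     0   1 ]
  [ 0   1/2  -2     0   1 ]
  [ 0   1/2  -2  -1/3  -1 ]
ρ2 <-> ρ3
  [ 1  -1/2  -2   1/3   0 ]
  [ 0   1/2  -2     0   1 ]
  [ 0     0   0     0   1 ]
  [ 0   1/2  -2  -1/3  -1 ]
ρ2 := 2·ρ2
  [ 1  -1/2  -2   1/3   0 ]
  [ 0     1  -4     0   2 ]
  [ 0     0   0     0   1 ]
  [ 0   1/2  -2  -1/3  -1 ]
ρ4 := ρ4 − 1/2·ρ2
  [ 1  -1/2  -2   1/3   0 ]
  [ 0     1  -4     0   2 ]
  [ 0     0   0     0   1 ]
  [ 0     0   0  -1/3  -2 ]
ρ3 <-> ρ4
  [ 1  -1/2  -2   1/3   0 ]
  [ 0     1  -4     0   2 ]
  [ 0     0   0  -1/3  -2 ]
  [ 0     0   0     0   1 ]
ρ3 := -3·ρ3
  [ 1  -1/2  -2  1/3  0 ]
  [ 0     1  -4    0  2 ]
  [ 0     0   0    1  6 ]
  [ 0     0   0    0  1 ]
ρ3 := ρ3 − 6·ρ4
  [ 1  -1/2  -2  1/3  0 ]
  [ 0     1  -4    0  2 ]
  [ 0     0   0    1  0 ]
  [ 0     0   0    0  1 ]
ρ2 := ρ2 − 2·ρ4
  [ 1  -1/2  -2  1/3  0 ]
  [ 0     1  -4    0  0 ]
  [ 0     0   0    1  0 ]
  [ 0     0   0    0  1 ]
ρ1 := ρ1 − 1/3·ρ3
  [ 1  -1/2  -2  0  0 ]
  [ 0     1  -4  0  0 ]
  [ 0     0   0  1  0 ]
  [ 0     0   0  0  1 ]
ρ1 := ρ1 + 1/2·ρ2
  [ 1  0  -4  0  0 ]
  [ 0  1  -4  0  0 ]
  [ 0  0   0  1  0 ]
  [ 0  0   0  0  1 ]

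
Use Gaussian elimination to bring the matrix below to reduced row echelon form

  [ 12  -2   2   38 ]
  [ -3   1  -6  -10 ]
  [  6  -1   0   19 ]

Multiply R1 by 1/12.
Add 3 times R1 to R2.
Subtract 6 times R1 from R3.
Multiply R2 by 2.
Multiply R3 by -1.
Add 11 times R3 to R2.
Subtract 1/6 times R3 from R1.
Add 1/6 times R2 to R1.

[[1, 0, 0, 3], [0, 1, 0, -1], [0, 0, 1, 0]]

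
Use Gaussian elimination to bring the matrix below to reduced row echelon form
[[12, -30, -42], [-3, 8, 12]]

[[1, 0, 4], [0, 1, 3]]

R1 := 1/12·R1
  [  1  -5/2  -7/2 ]
  [ -3     8    12 ]
R2 := R2 + 3·R1
  [ 1  -5/2  -7/2 ]
  [ 0   1/2   3/2 ]
R2 := 2·R2
  [ 1  -5/2  -7/2 ]
  [ 0     1     3 ]
R1 := R1 + 5/2·R2
  [ 1  0  4 ]
  [ 0  1  3 ]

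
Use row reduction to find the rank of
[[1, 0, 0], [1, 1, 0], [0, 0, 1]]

rank = 3

ρ2 := ρ2 − ρ1
  [ 1  0  0 ]
  [ 0  1  0 ]
  [ 0  0  1 ]
The reduced form has 3 nonzero rows.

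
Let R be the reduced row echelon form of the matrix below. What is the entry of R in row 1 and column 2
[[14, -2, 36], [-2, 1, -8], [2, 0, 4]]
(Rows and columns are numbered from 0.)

-4

R1 ← 1/14·R1
R2 ← R2 + 2·R1
R3 ← R3 − 2·R1
R2 ← 7/5·R2
R3 ← R3 − 2/7·R2
R1 ← R1 + 1/7·R2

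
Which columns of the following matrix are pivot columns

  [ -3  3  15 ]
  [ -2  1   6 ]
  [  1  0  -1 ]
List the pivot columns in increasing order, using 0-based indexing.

Multiply r1 by -1/3.
  [  1  -1  -5 ]
  [ -2   1   6 ]
  [  1   0  -1 ]
Add 2 times r1 to r2.
  [ 1  -1  -5 ]
  [ 0  -1  -4 ]
  [ 1   0  -1 ]
Subtract r1 from r3.
  [ 1  -1  -5 ]
  [ 0  -1  -4 ]
  [ 0   1   4 ]
Multiply r2 by -1.
  [ 1  -1  -5 ]
  [ 0   1   4 ]
  [ 0   1   4 ]
Subtract r2 from r3.
  [ 1  -1  -5 ]
  [ 0   1   4 ]
  [ 0   0   0 ]
Add r2 to r1.
  [ 1  0  -1 ]
  [ 0  1   4 ]
  [ 0  0   0 ]
Pivot columns are the columns containing a leading 1.

0, 1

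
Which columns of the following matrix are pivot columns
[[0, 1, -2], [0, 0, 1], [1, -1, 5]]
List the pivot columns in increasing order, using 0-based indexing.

0, 1, 2

R1 ↔ R3
  [ 1  -1   5 ]
  [ 0   0   1 ]
  [ 0   1  -2 ]
R2 ↔ R3
  [ 1  -1   5 ]
  [ 0   1  -2 ]
  [ 0   0   1 ]
R2 ← R2 + 2·R3
  [ 1  -1  5 ]
  [ 0   1  0 ]
  [ 0   0  1 ]
R1 ← R1 − 5·R3
  [ 1  -1  0 ]
  [ 0   1  0 ]
  [ 0   0  1 ]
R1 ← R1 + R2
  [ 1  0  0 ]
  [ 0  1  0 ]
  [ 0  0  1 ]
Pivot columns are the columns containing a leading 1.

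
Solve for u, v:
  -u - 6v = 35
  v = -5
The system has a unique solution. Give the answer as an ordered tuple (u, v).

(-5, -5)

Form the augmented matrix and row-reduce:
  [ -1  -6  |  35 ]
  [  0   1  |  -5 ]
R1 -> -1·R1
R1 -> R1 − 6·R2
Reading off the last column: u = -5, v = -5.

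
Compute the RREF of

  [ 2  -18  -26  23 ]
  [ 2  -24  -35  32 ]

[[1, 0, 1/2, -2], [0, 1, 3/2, -3/2]]

R1 ← 1/2·R1
  [ 1   -9  -13  23/2 ]
  [ 2  -24  -35    32 ]
R2 ← R2 − 2·R1
  [ 1  -9  -13  23/2 ]
  [ 0  -6   -9     9 ]
R2 ← -1/6·R2
  [ 1  -9  -13  23/2 ]
  [ 0   1  3/2  -3/2 ]
R1 ← R1 + 9·R2
  [ 1  0  1/2    -2 ]
  [ 0  1  3/2  -3/2 ]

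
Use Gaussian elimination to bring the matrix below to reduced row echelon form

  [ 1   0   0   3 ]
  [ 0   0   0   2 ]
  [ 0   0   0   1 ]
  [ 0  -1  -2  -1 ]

[[1, 0, 0, 0], [0, 1, 2, 0], [0, 0, 0, 1], [0, 0, 0, 0]]

r2 ↔ r4
  [ 1   0   0   3 ]
  [ 0  -1  -2  -1 ]
  [ 0   0   0   1 ]
  [ 0   0   0   2 ]
r2 -> -1·r2
  [ 1  0  0  3 ]
  [ 0  1  2  1 ]
  [ 0  0  0  1 ]
  [ 0  0  0  2 ]
r4 -> r4 − 2·r3
  [ 1  0  0  3 ]
  [ 0  1  2  1 ]
  [ 0  0  0  1 ]
  [ 0  0  0  0 ]
r2 -> r2 − r3
  [ 1  0  0  3 ]
  [ 0  1  2  0 ]
  [ 0  0  0  1 ]
  [ 0  0  0  0 ]
r1 -> r1 − 3·r3
  [ 1  0  0  0 ]
  [ 0  1  2  0 ]
  [ 0  0  0  1 ]
  [ 0  0  0  0 ]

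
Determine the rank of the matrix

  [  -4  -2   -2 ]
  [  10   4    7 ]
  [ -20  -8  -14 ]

R1 ← -1/4·R1
  [   1  1/2  1/2 ]
  [  10    4    7 ]
  [ -20   -8  -14 ]
R2 ← R2 − 10·R1
  [   1  1/2  1/2 ]
  [   0   -1    2 ]
  [ -20   -8  -14 ]
R3 ← R3 + 20·R1
  [ 1  1/2  1/2 ]
  [ 0   -1    2 ]
  [ 0    2   -4 ]
R2 ← -1·R2
  [ 1  1/2  1/2 ]
  [ 0    1   -2 ]
  [ 0    2   -4 ]
R3 ← R3 − 2·R2
  [ 1  1/2  1/2 ]
  [ 0    1   -2 ]
  [ 0    0    0 ]
R1 ← R1 − 1/2·R2
  [ 1  0  3/2 ]
  [ 0  1   -2 ]
  [ 0  0    0 ]
The reduced form has 2 nonzero rows.

rank = 2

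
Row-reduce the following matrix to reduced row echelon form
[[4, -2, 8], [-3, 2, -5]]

[[1, 0, 3], [0, 1, 2]]

R1 -> 1/4·R1
R2 -> R2 + 3·R1
R2 -> 2·R2
R1 -> R1 + 1/2·R2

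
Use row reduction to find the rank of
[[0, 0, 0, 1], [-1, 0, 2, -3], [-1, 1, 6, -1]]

rank = 3

R1 <-> R2
R1 → -1·R1
R3 → R3 + R1
R2 <-> R3
R2 → R2 − 2·R3
R1 → R1 − 3·R3
The reduced form has 3 nonzero rows.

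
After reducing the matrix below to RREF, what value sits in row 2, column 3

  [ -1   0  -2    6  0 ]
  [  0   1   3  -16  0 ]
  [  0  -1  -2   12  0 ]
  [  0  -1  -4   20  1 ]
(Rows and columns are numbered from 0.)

-4

r1 → -1·r1
  [ 1   0   2   -6  0 ]
  [ 0   1   3  -16  0 ]
  [ 0  -1  -2   12  0 ]
  [ 0  -1  -4   20  1 ]
r3 → r3 + r2
  [ 1   0   2   -6  0 ]
  [ 0   1   3  -16  0 ]
  [ 0   0   1   -4  0 ]
  [ 0  -1  -4   20  1 ]
r4 → r4 + r2
  [ 1  0   2   -6  0 ]
  [ 0  1   3  -16  0 ]
  [ 0  0   1   -4  0 ]
  [ 0  0  -1    4  1 ]
r4 → r4 + r3
  [ 1  0  2   -6  0 ]
  [ 0  1  3  -16  0 ]
  [ 0  0  1   -4  0 ]
  [ 0  0  0    0  1 ]
r2 → r2 − 3·r3
  [ 1  0  2  -6  0 ]
  [ 0  1  0  -4  0 ]
  [ 0  0  1  -4  0 ]
  [ 0  0  0   0  1 ]
r1 → r1 − 2·r3
  [ 1  0  0   2  0 ]
  [ 0  1  0  -4  0 ]
  [ 0  0  1  -4  0 ]
  [ 0  0  0   0  1 ]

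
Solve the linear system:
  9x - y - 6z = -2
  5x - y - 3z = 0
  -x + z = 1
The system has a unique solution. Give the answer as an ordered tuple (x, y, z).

(1, -1, 2)

Form the augmented matrix and row-reduce:
  [  9  -1  -6  |  -2 ]
  [  5  -1  -3  |   0 ]
  [ -1   0   1  |   1 ]
r1 ← 1/9·r1
  [  1  -1/9  -2/3  |  -2/9 ]
  [  5    -1    -3  |     0 ]
  [ -1     0     1  |     1 ]
r2 ← r2 − 5·r1
  [  1  -1/9  -2/3  |  -2/9 ]
  [  0  -4/9   1/3  |  10/9 ]
  [ -1     0     1  |     1 ]
r3 ← r3 + r1
  [ 1  -1/9  -2/3  |  -2/9 ]
  [ 0  -4/9   1/3  |  10/9 ]
  [ 0  -1/9   1/3  |   7/9 ]
r2 ← -9/4·r2
  [ 1  -1/9  -2/3  |  -2/9 ]
  [ 0     1  -3/4  |  -5/2 ]
  [ 0  -1/9   1/3  |   7/9 ]
r3 ← r3 + 1/9·r2
  [ 1  -1/9  -2/3  |  -2/9 ]
  [ 0     1  -3/4  |  -5/2 ]
  [ 0     0   1/4  |   1/2 ]
r3 ← 4·r3
  [ 1  -1/9  -2/3  |  -2/9 ]
  [ 0     1  -3/4  |  -5/2 ]
  [ 0     0     1  |     2 ]
r2 ← r2 + 3/4·r3
  [ 1  -1/9  -2/3  |  -2/9 ]
  [ 0     1     0  |    -1 ]
  [ 0     0     1  |     2 ]
r1 ← r1 + 2/3·r3
  [ 1  -1/9  0  |  10/9 ]
  [ 0     1  0  |    -1 ]
  [ 0     0  1  |     2 ]
r1 ← r1 + 1/9·r2
  [ 1  0  0  |   1 ]
  [ 0  1  0  |  -1 ]
  [ 0  0  1  |   2 ]
Reading off the last column: x = 1, y = -1, z = 2.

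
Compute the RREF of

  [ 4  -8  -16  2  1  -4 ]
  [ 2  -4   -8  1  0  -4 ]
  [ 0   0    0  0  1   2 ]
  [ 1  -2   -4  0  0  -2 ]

[[1, -2, -4, 0, 0, 0], [0, 0, 0, 1, 0, 0], [0, 0, 0, 0, 1, 0], [0, 0, 0, 0, 0, 1]]

Multiply R1 by 1/4.
  [ 1  -2  -4  1/2  1/4  -1 ]
  [ 2  -4  -8    1    0  -4 ]
  [ 0   0   0    0    1   2 ]
  [ 1  -2  -4    0    0  -2 ]
Subtract 2 times R1 from R2.
  [ 1  -2  -4  1/2   1/4  -1 ]
  [ 0   0   0    0  -1/2  -2 ]
  [ 0   0   0    0     1   2 ]
  [ 1  -2  -4    0     0  -2 ]
Subtract R1 from R4.
  [ 1  -2  -4   1/2   1/4  -1 ]
  [ 0   0   0     0  -1/2  -2 ]
  [ 0   0   0     0     1   2 ]
  [ 0   0   0  -1/2  -1/4  -1 ]
Swap R2 and R4.
  [ 1  -2  -4   1/2   1/4  -1 ]
  [ 0   0   0  -1/2  -1/4  -1 ]
  [ 0   0   0     0     1   2 ]
  [ 0   0   0     0  -1/2  -2 ]
Multiply R2 by -2.
  [ 1  -2  -4  1/2   1/4  -1 ]
  [ 0   0   0    1   1/2   2 ]
  [ 0   0   0    0     1   2 ]
  [ 0   0   0    0  -1/2  -2 ]
Add 1/2 times R3 to R4.
  [ 1  -2  -4  1/2  1/4  -1 ]
  [ 0   0   0    1  1/2   2 ]
  [ 0   0   0    0    1   2 ]
  [ 0   0   0    0    0  -1 ]
Multiply R4 by -1.
  [ 1  -2  -4  1/2  1/4  -1 ]
  [ 0   0   0    1  1/2   2 ]
  [ 0   0   0    0    1   2 ]
  [ 0   0   0    0    0   1 ]
Subtract 2 times R4 from R3.
  [ 1  -2  -4  1/2  1/4  -1 ]
  [ 0   0   0    1  1/2   2 ]
  [ 0   0   0    0    1   0 ]
  [ 0   0   0    0    0   1 ]
Subtract 2 times R4 from R2.
  [ 1  -2  -4  1/2  1/4  -1 ]
  [ 0   0   0    1  1/2   0 ]
  [ 0   0   0    0    1   0 ]
  [ 0   0   0    0    0   1 ]
Add R4 to R1.
  [ 1  -2  -4  1/2  1/4  0 ]
  [ 0   0   0    1  1/2  0 ]
  [ 0   0   0    0    1  0 ]
  [ 0   0   0    0    0  1 ]
Subtract 1/2 times R3 from R2.
  [ 1  -2  -4  1/2  1/4  0 ]
  [ 0   0   0    1    0  0 ]
  [ 0   0   0    0    1  0 ]
  [ 0   0   0    0    0  1 ]
Subtract 1/4 times R3 from R1.
  [ 1  -2  -4  1/2  0  0 ]
  [ 0   0   0    1  0  0 ]
  [ 0   0   0    0  1  0 ]
  [ 0   0   0    0  0  1 ]
Subtract 1/2 times R2 from R1.
  [ 1  -2  -4  0  0  0 ]
  [ 0   0   0  1  0  0 ]
  [ 0   0   0  0  1  0 ]
  [ 0   0   0  0  0  1 ]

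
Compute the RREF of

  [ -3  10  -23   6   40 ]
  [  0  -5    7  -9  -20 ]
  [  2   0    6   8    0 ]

[[1, 0, 3, 4, 0], [0, 1, -7/5, 9/5, 4], [0, 0, 0, 0, 0]]

ρ1 -> -1/3·ρ1
  [ 1  -10/3  23/3  -2  -40/3 ]
  [ 0     -5     7  -9    -20 ]
  [ 2      0     6   8      0 ]
ρ3 -> ρ3 − 2·ρ1
  [ 1  -10/3   23/3  -2  -40/3 ]
  [ 0     -5      7  -9    -20 ]
  [ 0   20/3  -28/3  12   80/3 ]
ρ2 -> -1/5·ρ2
  [ 1  -10/3   23/3   -2  -40/3 ]
  [ 0      1   -7/5  9/5      4 ]
  [ 0   20/3  -28/3   12   80/3 ]
ρ3 -> ρ3 − 20/3·ρ2
  [ 1  -10/3  23/3   -2  -40/3 ]
  [ 0      1  -7/5  9/5      4 ]
  [ 0      0     0    0      0 ]
ρ1 -> ρ1 + 10/3·ρ2
  [ 1  0     3    4  0 ]
  [ 0  1  -7/5  9/5  4 ]
  [ 0  0     0    0  0 ]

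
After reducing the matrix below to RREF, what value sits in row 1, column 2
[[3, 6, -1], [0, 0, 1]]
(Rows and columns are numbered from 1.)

R1 → 1/3·R1
  [ 1  2  -1/3 ]
  [ 0  0     1 ]
R1 → R1 + 1/3·R2
  [ 1  2  0 ]
  [ 0  0  1 ]

2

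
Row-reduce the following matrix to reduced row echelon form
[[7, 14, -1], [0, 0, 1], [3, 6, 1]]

R1 := 1/7·R1
  [ 1  2  -1/7 ]
  [ 0  0     1 ]
  [ 3  6     1 ]
R3 := R3 − 3·R1
  [ 1  2  -1/7 ]
  [ 0  0     1 ]
  [ 0  0  10/7 ]
R3 := R3 − 10/7·R2
  [ 1  2  -1/7 ]
  [ 0  0     1 ]
  [ 0  0     0 ]
R1 := R1 + 1/7·R2
  [ 1  2  0 ]
  [ 0  0  1 ]
  [ 0  0  0 ]

[[1, 2, 0], [0, 0, 1], [0, 0, 0]]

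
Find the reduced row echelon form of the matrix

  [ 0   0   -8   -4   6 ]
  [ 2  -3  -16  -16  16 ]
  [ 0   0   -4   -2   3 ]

[[1, -3/2, 0, -4, 2], [0, 0, 1, 1/2, -3/4], [0, 0, 0, 0, 0]]

Swap ρ1 and ρ2.
  [ 2  -3  -16  -16  16 ]
  [ 0   0   -8   -4   6 ]
  [ 0   0   -4   -2   3 ]
Multiply ρ1 by 1/2.
  [ 1  -3/2  -8  -8  8 ]
  [ 0     0  -8  -4  6 ]
  [ 0     0  -4  -2  3 ]
Multiply ρ2 by -1/8.
  [ 1  -3/2  -8   -8     8 ]
  [ 0     0   1  1/2  -3/4 ]
  [ 0     0  -4   -2     3 ]
Add 4 times ρ2 to ρ3.
  [ 1  -3/2  -8   -8     8 ]
  [ 0     0   1  1/2  -3/4 ]
  [ 0     0   0    0     0 ]
Add 8 times ρ2 to ρ1.
  [ 1  -3/2  0   -4     2 ]
  [ 0     0  1  1/2  -3/4 ]
  [ 0     0  0    0     0 ]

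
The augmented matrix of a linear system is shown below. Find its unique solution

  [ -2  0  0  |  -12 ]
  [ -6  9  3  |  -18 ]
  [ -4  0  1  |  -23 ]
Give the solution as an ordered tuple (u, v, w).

Multiply R1 by -1/2.
  [  1  0  0  |    6 ]
  [ -6  9  3  |  -18 ]
  [ -4  0  1  |  -23 ]
Add 6 times R1 to R2.
  [  1  0  0  |    6 ]
  [  0  9  3  |   18 ]
  [ -4  0  1  |  -23 ]
Add 4 times R1 to R3.
  [ 1  0  0  |   6 ]
  [ 0  9  3  |  18 ]
  [ 0  0  1  |   1 ]
Multiply R2 by 1/9.
  [ 1  0    0  |  6 ]
  [ 0  1  1/3  |  2 ]
  [ 0  0    1  |  1 ]
Subtract 1/3 times R3 from R2.
  [ 1  0  0  |    6 ]
  [ 0  1  0  |  5/3 ]
  [ 0  0  1  |    1 ]
Reading off the last column: u = 6, v = 5/3, w = 1.

(6, 5/3, 1)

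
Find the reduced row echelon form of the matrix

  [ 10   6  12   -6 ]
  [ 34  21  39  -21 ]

[[1, 0, 3, 0], [0, 1, -3, -1]]

r1 → 1/10·r1
r2 → r2 − 34·r1
r2 → 5/3·r2
r1 → r1 − 3/5·r2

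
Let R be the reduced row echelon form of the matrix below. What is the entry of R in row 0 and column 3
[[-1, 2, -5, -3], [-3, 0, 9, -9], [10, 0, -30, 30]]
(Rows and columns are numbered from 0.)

3

R1 := -1·R1
  [  1  -2    5   3 ]
  [ -3   0    9  -9 ]
  [ 10   0  -30  30 ]
R2 := R2 + 3·R1
  [  1  -2    5   3 ]
  [  0  -6   24   0 ]
  [ 10   0  -30  30 ]
R3 := R3 − 10·R1
  [ 1  -2    5  3 ]
  [ 0  -6   24  0 ]
  [ 0  20  -80  0 ]
R2 := -1/6·R2
  [ 1  -2    5  3 ]
  [ 0   1   -4  0 ]
  [ 0  20  -80  0 ]
R3 := R3 − 20·R2
  [ 1  -2   5  3 ]
  [ 0   1  -4  0 ]
  [ 0   0   0  0 ]
R1 := R1 + 2·R2
  [ 1  0  -3  3 ]
  [ 0  1  -4  0 ]
  [ 0  0   0  0 ]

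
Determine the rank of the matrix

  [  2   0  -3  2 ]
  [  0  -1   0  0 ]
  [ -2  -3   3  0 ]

rank = 3

Multiply R1 by 1/2.
  [  1   0  -3/2  1 ]
  [  0  -1     0  0 ]
  [ -2  -3     3  0 ]
Add 2 times R1 to R3.
  [ 1   0  -3/2  1 ]
  [ 0  -1     0  0 ]
  [ 0  -3     0  2 ]
Multiply R2 by -1.
  [ 1   0  -3/2  1 ]
  [ 0   1     0  0 ]
  [ 0  -3     0  2 ]
Add 3 times R2 to R3.
  [ 1  0  -3/2  1 ]
  [ 0  1     0  0 ]
  [ 0  0     0  2 ]
Multiply R3 by 1/2.
  [ 1  0  -3/2  1 ]
  [ 0  1     0  0 ]
  [ 0  0     0  1 ]
Subtract R3 from R1.
  [ 1  0  -3/2  0 ]
  [ 0  1     0  0 ]
  [ 0  0     0  1 ]
The reduced form has 3 nonzero rows.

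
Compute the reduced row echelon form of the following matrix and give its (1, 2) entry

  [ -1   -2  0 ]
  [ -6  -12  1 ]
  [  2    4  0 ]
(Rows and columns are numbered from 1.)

R1 → -1·R1
  [  1    2  0 ]
  [ -6  -12  1 ]
  [  2    4  0 ]
R2 → R2 + 6·R1
  [ 1  2  0 ]
  [ 0  0  1 ]
  [ 2  4  0 ]
R3 → R3 − 2·R1
  [ 1  2  0 ]
  [ 0  0  1 ]
  [ 0  0  0 ]

2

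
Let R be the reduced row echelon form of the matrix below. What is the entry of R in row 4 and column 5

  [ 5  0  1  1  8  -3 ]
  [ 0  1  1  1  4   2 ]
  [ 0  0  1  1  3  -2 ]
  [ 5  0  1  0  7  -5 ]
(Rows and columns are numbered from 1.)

1

Multiply r1 by 1/5.
  [ 1  0  1/5  1/5  8/5  -3/5 ]
  [ 0  1    1    1    4     2 ]
  [ 0  0    1    1    3    -2 ]
  [ 5  0    1    0    7    -5 ]
Subtract 5 times r1 from r4.
  [ 1  0  1/5  1/5  8/5  -3/5 ]
  [ 0  1    1    1    4     2 ]
  [ 0  0    1    1    3    -2 ]
  [ 0  0    0   -1   -1    -2 ]
Multiply r4 by -1.
  [ 1  0  1/5  1/5  8/5  -3/5 ]
  [ 0  1    1    1    4     2 ]
  [ 0  0    1    1    3    -2 ]
  [ 0  0    0    1    1     2 ]
Subtract r4 from r3.
  [ 1  0  1/5  1/5  8/5  -3/5 ]
  [ 0  1    1    1    4     2 ]
  [ 0  0    1    0    2    -4 ]
  [ 0  0    0    1    1     2 ]
Subtract r4 from r2.
  [ 1  0  1/5  1/5  8/5  -3/5 ]
  [ 0  1    1    0    3     0 ]
  [ 0  0    1    0    2    -4 ]
  [ 0  0    0    1    1     2 ]
Subtract 1/5 times r4 from r1.
  [ 1  0  1/5  0  7/5  -1 ]
  [ 0  1    1  0    3   0 ]
  [ 0  0    1  0    2  -4 ]
  [ 0  0    0  1    1   2 ]
Subtract r3 from r2.
  [ 1  0  1/5  0  7/5  -1 ]
  [ 0  1    0  0    1   4 ]
  [ 0  0    1  0    2  -4 ]
  [ 0  0    0  1    1   2 ]
Subtract 1/5 times r3 from r1.
  [ 1  0  0  0  1  -1/5 ]
  [ 0  1  0  0  1     4 ]
  [ 0  0  1  0  2    -4 ]
  [ 0  0  0  1  1     2 ]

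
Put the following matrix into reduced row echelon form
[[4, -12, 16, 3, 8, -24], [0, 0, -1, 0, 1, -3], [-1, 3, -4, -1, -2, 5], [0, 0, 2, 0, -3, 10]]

[[1, -3, 0, 0, 0, 3], [0, 0, 1, 0, 0, -1], [0, 0, 0, 1, 0, 4], [0, 0, 0, 0, 1, -4]]

R1 := 1/4·R1
R3 := R3 + R1
R2 := -1·R2
R4 := R4 − 2·R2
R3 := -4·R3
R4 := -1·R4
R2 := R2 + R4
R1 := R1 − 2·R4
R1 := R1 − 3/4·R3
R1 := R1 − 4·R2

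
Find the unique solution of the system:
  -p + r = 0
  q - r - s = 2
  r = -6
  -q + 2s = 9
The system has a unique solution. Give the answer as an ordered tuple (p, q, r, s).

Form the augmented matrix and row-reduce:
  [ -1   0   1   0  |   0 ]
  [  0   1  -1  -1  |   2 ]
  [  0   0   1   0  |  -6 ]
  [  0  -1   0   2  |   9 ]
R1 -> -1·R1
  [ 1   0  -1   0  |   0 ]
  [ 0   1  -1  -1  |   2 ]
  [ 0   0   1   0  |  -6 ]
  [ 0  -1   0   2  |   9 ]
R4 -> R4 + R2
  [ 1  0  -1   0  |   0 ]
  [ 0  1  -1  -1  |   2 ]
  [ 0  0   1   0  |  -6 ]
  [ 0  0  -1   1  |  11 ]
R4 -> R4 + R3
  [ 1  0  -1   0  |   0 ]
  [ 0  1  -1  -1  |   2 ]
  [ 0  0   1   0  |  -6 ]
  [ 0  0   0   1  |   5 ]
R2 -> R2 + R4
  [ 1  0  -1  0  |   0 ]
  [ 0  1  -1  0  |   7 ]
  [ 0  0   1  0  |  -6 ]
  [ 0  0   0  1  |   5 ]
R2 -> R2 + R3
  [ 1  0  -1  0  |   0 ]
  [ 0  1   0  0  |   1 ]
  [ 0  0   1  0  |  -6 ]
  [ 0  0   0  1  |   5 ]
R1 -> R1 + R3
  [ 1  0  0  0  |  -6 ]
  [ 0  1  0  0  |   1 ]
  [ 0  0  1  0  |  -6 ]
  [ 0  0  0  1  |   5 ]
Reading off the last column: p = -6, q = 1, r = -6, s = 5.

(-6, 1, -6, 5)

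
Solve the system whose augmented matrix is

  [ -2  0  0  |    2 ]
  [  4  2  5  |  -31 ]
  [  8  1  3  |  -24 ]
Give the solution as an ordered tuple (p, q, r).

(-1, -1, -5)

Multiply ρ1 by -1/2.
  [ 1  0  0  |   -1 ]
  [ 4  2  5  |  -31 ]
  [ 8  1  3  |  -24 ]
Subtract 4 times ρ1 from ρ2.
  [ 1  0  0  |   -1 ]
  [ 0  2  5  |  -27 ]
  [ 8  1  3  |  -24 ]
Subtract 8 times ρ1 from ρ3.
  [ 1  0  0  |   -1 ]
  [ 0  2  5  |  -27 ]
  [ 0  1  3  |  -16 ]
Multiply ρ2 by 1/2.
  [ 1  0    0  |     -1 ]
  [ 0  1  5/2  |  -27/2 ]
  [ 0  1    3  |    -16 ]
Subtract ρ2 from ρ3.
  [ 1  0    0  |     -1 ]
  [ 0  1  5/2  |  -27/2 ]
  [ 0  0  1/2  |   -5/2 ]
Multiply ρ3 by 2.
  [ 1  0    0  |     -1 ]
  [ 0  1  5/2  |  -27/2 ]
  [ 0  0    1  |     -5 ]
Subtract 5/2 times ρ3 from ρ2.
  [ 1  0  0  |  -1 ]
  [ 0  1  0  |  -1 ]
  [ 0  0  1  |  -5 ]
Reading off the last column: p = -1, q = -1, r = -5.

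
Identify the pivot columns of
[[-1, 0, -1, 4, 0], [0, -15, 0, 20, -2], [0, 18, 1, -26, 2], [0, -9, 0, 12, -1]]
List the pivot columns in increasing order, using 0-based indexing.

0, 1, 2, 4

R1 ← -1·R1
  [ 1    0  1   -4   0 ]
  [ 0  -15  0   20  -2 ]
  [ 0   18  1  -26   2 ]
  [ 0   -9  0   12  -1 ]
R2 ← -1/15·R2
  [ 1   0  1    -4     0 ]
  [ 0   1  0  -4/3  2/15 ]
  [ 0  18  1   -26     2 ]
  [ 0  -9  0    12    -1 ]
R3 ← R3 − 18·R2
  [ 1   0  1    -4     0 ]
  [ 0   1  0  -4/3  2/15 ]
  [ 0   0  1    -2  -2/5 ]
  [ 0  -9  0    12    -1 ]
R4 ← R4 + 9·R2
  [ 1  0  1    -4     0 ]
  [ 0  1  0  -4/3  2/15 ]
  [ 0  0  1    -2  -2/5 ]
  [ 0  0  0     0   1/5 ]
R4 ← 5·R4
  [ 1  0  1    -4     0 ]
  [ 0  1  0  -4/3  2/15 ]
  [ 0  0  1    -2  -2/5 ]
  [ 0  0  0     0     1 ]
R3 ← R3 + 2/5·R4
  [ 1  0  1    -4     0 ]
  [ 0  1  0  -4/3  2/15 ]
  [ 0  0  1    -2     0 ]
  [ 0  0  0     0     1 ]
R2 ← R2 − 2/15·R4
  [ 1  0  1    -4  0 ]
  [ 0  1  0  -4/3  0 ]
  [ 0  0  1    -2  0 ]
  [ 0  0  0     0  1 ]
R1 ← R1 − R3
  [ 1  0  0    -2  0 ]
  [ 0  1  0  -4/3  0 ]
  [ 0  0  1    -2  0 ]
  [ 0  0  0     0  1 ]
Pivot columns are the columns containing a leading 1.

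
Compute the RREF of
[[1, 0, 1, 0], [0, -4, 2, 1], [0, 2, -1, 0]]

[[1, 0, 1, 0], [0, 1, -1/2, 0], [0, 0, 0, 1]]

R2 → -1/4·R2
R3 → R3 − 2·R2
R3 → 2·R3
R2 → R2 + 1/4·R3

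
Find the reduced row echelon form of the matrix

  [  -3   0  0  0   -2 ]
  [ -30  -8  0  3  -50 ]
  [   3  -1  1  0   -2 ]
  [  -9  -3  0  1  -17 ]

[[1, 0, 0, 0, 2/3], [0, 1, 0, 0, 3], [0, 0, 1, 0, -1], [0, 0, 0, 1, -2]]

R1 -> -1/3·R1
  [   1   0  0  0  2/3 ]
  [ -30  -8  0  3  -50 ]
  [   3  -1  1  0   -2 ]
  [  -9  -3  0  1  -17 ]
R2 -> R2 + 30·R1
  [  1   0  0  0  2/3 ]
  [  0  -8  0  3  -30 ]
  [  3  -1  1  0   -2 ]
  [ -9  -3  0  1  -17 ]
R3 -> R3 − 3·R1
  [  1   0  0  0  2/3 ]
  [  0  -8  0  3  -30 ]
  [  0  -1  1  0   -4 ]
  [ -9  -3  0  1  -17 ]
R4 -> R4 + 9·R1
  [ 1   0  0  0  2/3 ]
  [ 0  -8  0  3  -30 ]
  [ 0  -1  1  0   -4 ]
  [ 0  -3  0  1  -11 ]
R2 -> -1/8·R2
  [ 1   0  0     0   2/3 ]
  [ 0   1  0  -3/8  15/4 ]
  [ 0  -1  1     0    -4 ]
  [ 0  -3  0     1   -11 ]
R3 -> R3 + R2
  [ 1   0  0     0   2/3 ]
  [ 0   1  0  -3/8  15/4 ]
  [ 0   0  1  -3/8  -1/4 ]
  [ 0  -3  0     1   -11 ]
R4 -> R4 + 3·R2
  [ 1  0  0     0   2/3 ]
  [ 0  1  0  -3/8  15/4 ]
  [ 0  0  1  -3/8  -1/4 ]
  [ 0  0  0  -1/8   1/4 ]
R4 -> -8·R4
  [ 1  0  0     0   2/3 ]
  [ 0  1  0  -3/8  15/4 ]
  [ 0  0  1  -3/8  -1/4 ]
  [ 0  0  0     1    -2 ]
R3 -> R3 + 3/8·R4
  [ 1  0  0     0   2/3 ]
  [ 0  1  0  -3/8  15/4 ]
  [ 0  0  1     0    -1 ]
  [ 0  0  0     1    -2 ]
R2 -> R2 + 3/8·R4
  [ 1  0  0  0  2/3 ]
  [ 0  1  0  0    3 ]
  [ 0  0  1  0   -1 ]
  [ 0  0  0  1   -2 ]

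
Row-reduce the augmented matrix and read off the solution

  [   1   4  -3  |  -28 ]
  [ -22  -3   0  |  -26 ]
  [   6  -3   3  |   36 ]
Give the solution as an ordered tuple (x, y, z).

(2, -6, 2)

Add 22 times R1 to R2.
  [ 1   4   -3  |   -28 ]
  [ 0  85  -66  |  -642 ]
  [ 6  -3    3  |    36 ]
Subtract 6 times R1 from R3.
  [ 1    4   -3  |   -28 ]
  [ 0   85  -66  |  -642 ]
  [ 0  -27   21  |   204 ]
Multiply R2 by 1/85.
  [ 1    4      -3  |      -28 ]
  [ 0    1  -66/85  |  -642/85 ]
  [ 0  -27      21  |      204 ]
Add 27 times R2 to R3.
  [ 1  4      -3  |      -28 ]
  [ 0  1  -66/85  |  -642/85 ]
  [ 0  0    3/85  |     6/85 ]
Multiply R3 by 85/3.
  [ 1  4      -3  |      -28 ]
  [ 0  1  -66/85  |  -642/85 ]
  [ 0  0       1  |        2 ]
Add 66/85 times R3 to R2.
  [ 1  4  -3  |  -28 ]
  [ 0  1   0  |   -6 ]
  [ 0  0   1  |    2 ]
Add 3 times R3 to R1.
  [ 1  4  0  |  -22 ]
  [ 0  1  0  |   -6 ]
  [ 0  0  1  |    2 ]
Subtract 4 times R2 from R1.
  [ 1  0  0  |   2 ]
  [ 0  1  0  |  -6 ]
  [ 0  0  1  |   2 ]
Reading off the last column: x = 2, y = -6, z = 2.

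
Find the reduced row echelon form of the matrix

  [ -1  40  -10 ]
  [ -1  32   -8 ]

[[1, 0, 0], [0, 1, -1/4]]

r1 → -1·r1
r2 → r2 + r1
r2 → -1/8·r2
r1 → r1 + 40·r2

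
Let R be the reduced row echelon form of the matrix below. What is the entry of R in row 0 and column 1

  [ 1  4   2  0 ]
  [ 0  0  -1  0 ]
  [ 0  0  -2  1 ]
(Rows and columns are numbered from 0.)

4

r2 ← -1·r2
  [ 1  4   2  0 ]
  [ 0  0   1  0 ]
  [ 0  0  -2  1 ]
r3 ← r3 + 2·r2
  [ 1  4  2  0 ]
  [ 0  0  1  0 ]
  [ 0  0  0  1 ]
r1 ← r1 − 2·r2
  [ 1  4  0  0 ]
  [ 0  0  1  0 ]
  [ 0  0  0  1 ]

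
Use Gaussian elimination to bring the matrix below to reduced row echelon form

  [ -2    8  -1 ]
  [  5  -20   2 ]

R1 → -1/2·R1
  [ 1   -4  1/2 ]
  [ 5  -20    2 ]
R2 → R2 − 5·R1
  [ 1  -4   1/2 ]
  [ 0   0  -1/2 ]
R2 → -2·R2
  [ 1  -4  1/2 ]
  [ 0   0    1 ]
R1 → R1 − 1/2·R2
  [ 1  -4  0 ]
  [ 0   0  1 ]

[[1, -4, 0], [0, 0, 1]]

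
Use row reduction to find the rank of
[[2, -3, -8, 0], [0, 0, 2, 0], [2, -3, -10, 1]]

R1 -> 1/2·R1
  [ 1  -3/2   -4  0 ]
  [ 0     0    2  0 ]
  [ 2    -3  -10  1 ]
R3 -> R3 − 2·R1
  [ 1  -3/2  -4  0 ]
  [ 0     0   2  0 ]
  [ 0     0  -2  1 ]
R2 -> 1/2·R2
  [ 1  -3/2  -4  0 ]
  [ 0     0   1  0 ]
  [ 0     0  -2  1 ]
R3 -> R3 + 2·R2
  [ 1  -3/2  -4  0 ]
  [ 0     0   1  0 ]
  [ 0     0   0  1 ]
R1 -> R1 + 4·R2
  [ 1  -3/2  0  0 ]
  [ 0     0  1  0 ]
  [ 0     0  0  1 ]
The reduced form has 3 nonzero rows.

rank = 3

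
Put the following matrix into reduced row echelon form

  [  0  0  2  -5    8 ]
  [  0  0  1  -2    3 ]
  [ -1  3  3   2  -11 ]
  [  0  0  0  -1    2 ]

R1 ↔ R3
  [ -1  3  3   2  -11 ]
  [  0  0  1  -2    3 ]
  [  0  0  2  -5    8 ]
  [  0  0  0  -1    2 ]
R1 → -1·R1
  [ 1  -3  -3  -2  11 ]
  [ 0   0   1  -2   3 ]
  [ 0   0   2  -5   8 ]
  [ 0   0   0  -1   2 ]
R3 → R3 − 2·R2
  [ 1  -3  -3  -2  11 ]
  [ 0   0   1  -2   3 ]
  [ 0   0   0  -1   2 ]
  [ 0   0   0  -1   2 ]
R3 → -1·R3
  [ 1  -3  -3  -2  11 ]
  [ 0   0   1  -2   3 ]
  [ 0   0   0   1  -2 ]
  [ 0   0   0  -1   2 ]
R4 → R4 + R3
  [ 1  -3  -3  -2  11 ]
  [ 0   0   1  -2   3 ]
  [ 0   0   0   1  -2 ]
  [ 0   0   0   0   0 ]
R2 → R2 + 2·R3
  [ 1  -3  -3  -2  11 ]
  [ 0   0   1   0  -1 ]
  [ 0   0   0   1  -2 ]
  [ 0   0   0   0   0 ]
R1 → R1 + 2·R3
  [ 1  -3  -3  0   7 ]
  [ 0   0   1  0  -1 ]
  [ 0   0   0  1  -2 ]
  [ 0   0   0  0   0 ]
R1 → R1 + 3·R2
  [ 1  -3  0  0   4 ]
  [ 0   0  1  0  -1 ]
  [ 0   0  0  1  -2 ]
  [ 0   0  0  0   0 ]

[[1, -3, 0, 0, 4], [0, 0, 1, 0, -1], [0, 0, 0, 1, -2], [0, 0, 0, 0, 0]]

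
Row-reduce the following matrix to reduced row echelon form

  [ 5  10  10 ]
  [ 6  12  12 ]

R1 → 1/5·R1
  [ 1   2   2 ]
  [ 6  12  12 ]
R2 → R2 − 6·R1
  [ 1  2  2 ]
  [ 0  0  0 ]

[[1, 2, 2], [0, 0, 0]]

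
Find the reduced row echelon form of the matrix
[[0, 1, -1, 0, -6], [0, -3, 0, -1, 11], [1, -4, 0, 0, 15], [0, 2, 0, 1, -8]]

R1 <=> R3
R2 := -1/3·R2
R3 := R3 − R2
R4 := R4 − 2·R2
R3 := -1·R3
R4 := 3·R4
R3 := R3 − 1/3·R4
R2 := R2 − 1/3·R4
R1 := R1 + 4·R2

[[1, 0, 0, 0, 3], [0, 1, 0, 0, -3], [0, 0, 1, 0, 3], [0, 0, 0, 1, -2]]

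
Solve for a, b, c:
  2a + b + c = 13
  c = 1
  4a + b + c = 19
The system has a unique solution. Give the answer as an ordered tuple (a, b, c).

Form the augmented matrix and row-reduce:
  [ 2  1  1  |  13 ]
  [ 0  0  1  |   1 ]
  [ 4  1  1  |  19 ]
r1 := 1/2·r1
  [ 1  1/2  1/2  |  13/2 ]
  [ 0    0    1  |     1 ]
  [ 4    1    1  |    19 ]
r3 := r3 − 4·r1
  [ 1  1/2  1/2  |  13/2 ]
  [ 0    0    1  |     1 ]
  [ 0   -1   -1  |    -7 ]
r2 ↔ r3
  [ 1  1/2  1/2  |  13/2 ]
  [ 0   -1   -1  |    -7 ]
  [ 0    0    1  |     1 ]
r2 := -1·r2
  [ 1  1/2  1/2  |  13/2 ]
  [ 0    1    1  |     7 ]
  [ 0    0    1  |     1 ]
r2 := r2 − r3
  [ 1  1/2  1/2  |  13/2 ]
  [ 0    1    0  |     6 ]
  [ 0    0    1  |     1 ]
r1 := r1 − 1/2·r3
  [ 1  1/2  0  |  6 ]
  [ 0    1  0  |  6 ]
  [ 0    0  1  |  1 ]
r1 := r1 − 1/2·r2
  [ 1  0  0  |  3 ]
  [ 0  1  0  |  6 ]
  [ 0  0  1  |  1 ]
Reading off the last column: a = 3, b = 6, c = 1.

(3, 6, 1)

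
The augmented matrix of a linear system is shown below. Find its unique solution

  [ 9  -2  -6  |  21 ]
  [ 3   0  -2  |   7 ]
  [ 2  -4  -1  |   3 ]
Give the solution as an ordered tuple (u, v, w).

Multiply ρ1 by 1/9.
  [ 1  -2/9  -2/3  |  7/3 ]
  [ 3     0    -2  |    7 ]
  [ 2    -4    -1  |    3 ]
Subtract 3 times ρ1 from ρ2.
  [ 1  -2/9  -2/3  |  7/3 ]
  [ 0   2/3     0  |    0 ]
  [ 2    -4    -1  |    3 ]
Subtract 2 times ρ1 from ρ3.
  [ 1   -2/9  -2/3  |   7/3 ]
  [ 0    2/3     0  |     0 ]
  [ 0  -32/9   1/3  |  -5/3 ]
Multiply ρ2 by 3/2.
  [ 1   -2/9  -2/3  |   7/3 ]
  [ 0      1     0  |     0 ]
  [ 0  -32/9   1/3  |  -5/3 ]
Add 32/9 times ρ2 to ρ3.
  [ 1  -2/9  -2/3  |   7/3 ]
  [ 0     1     0  |     0 ]
  [ 0     0   1/3  |  -5/3 ]
Multiply ρ3 by 3.
  [ 1  -2/9  -2/3  |  7/3 ]
  [ 0     1     0  |    0 ]
  [ 0     0     1  |   -5 ]
Add 2/3 times ρ3 to ρ1.
  [ 1  -2/9  0  |  -1 ]
  [ 0     1  0  |   0 ]
  [ 0     0  1  |  -5 ]
Add 2/9 times ρ2 to ρ1.
  [ 1  0  0  |  -1 ]
  [ 0  1  0  |   0 ]
  [ 0  0  1  |  -5 ]
Reading off the last column: u = -1, v = 0, w = -5.

(-1, 0, -5)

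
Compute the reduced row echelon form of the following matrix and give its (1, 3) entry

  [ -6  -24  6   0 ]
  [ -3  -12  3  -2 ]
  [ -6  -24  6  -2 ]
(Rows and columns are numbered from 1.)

Multiply ρ1 by -1/6.
  [  1    4  -1   0 ]
  [ -3  -12   3  -2 ]
  [ -6  -24   6  -2 ]
Add 3 times ρ1 to ρ2.
  [  1    4  -1   0 ]
  [  0    0   0  -2 ]
  [ -6  -24   6  -2 ]
Add 6 times ρ1 to ρ3.
  [ 1  4  -1   0 ]
  [ 0  0   0  -2 ]
  [ 0  0   0  -2 ]
Multiply ρ2 by -1/2.
  [ 1  4  -1   0 ]
  [ 0  0   0   1 ]
  [ 0  0   0  -2 ]
Add 2 times ρ2 to ρ3.
  [ 1  4  -1  0 ]
  [ 0  0   0  1 ]
  [ 0  0   0  0 ]

-1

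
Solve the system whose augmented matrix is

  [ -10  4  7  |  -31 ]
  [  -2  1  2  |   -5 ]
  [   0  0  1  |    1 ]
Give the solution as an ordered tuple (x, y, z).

(5, 3, 1)

r1 -> -1/10·r1
r2 -> r2 + 2·r1
r2 -> 5·r2
r2 -> r2 − 3·r3
r1 -> r1 + 7/10·r3
r1 -> r1 + 2/5·r2
Reading off the last column: x = 5, y = 3, z = 1.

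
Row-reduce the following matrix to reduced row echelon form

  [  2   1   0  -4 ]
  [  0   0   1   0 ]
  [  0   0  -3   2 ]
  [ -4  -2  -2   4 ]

Multiply R1 by 1/2.
  [  1  1/2   0  -2 ]
  [  0    0   1   0 ]
  [  0    0  -3   2 ]
  [ -4   -2  -2   4 ]
Add 4 times R1 to R4.
  [ 1  1/2   0  -2 ]
  [ 0    0   1   0 ]
  [ 0    0  -3   2 ]
  [ 0    0  -2  -4 ]
Add 3 times R2 to R3.
  [ 1  1/2   0  -2 ]
  [ 0    0   1   0 ]
  [ 0    0   0   2 ]
  [ 0    0  -2  -4 ]
Add 2 times R2 to R4.
  [ 1  1/2  0  -2 ]
  [ 0    0  1   0 ]
  [ 0    0  0   2 ]
  [ 0    0  0  -4 ]
Multiply R3 by 1/2.
  [ 1  1/2  0  -2 ]
  [ 0    0  1   0 ]
  [ 0    0  0   1 ]
  [ 0    0  0  -4 ]
Add 4 times R3 to R4.
  [ 1  1/2  0  -2 ]
  [ 0    0  1   0 ]
  [ 0    0  0   1 ]
  [ 0    0  0   0 ]
Add 2 times R3 to R1.
  [ 1  1/2  0  0 ]
  [ 0    0  1  0 ]
  [ 0    0  0  1 ]
  [ 0    0  0  0 ]

[[1, 1/2, 0, 0], [0, 0, 1, 0], [0, 0, 0, 1], [0, 0, 0, 0]]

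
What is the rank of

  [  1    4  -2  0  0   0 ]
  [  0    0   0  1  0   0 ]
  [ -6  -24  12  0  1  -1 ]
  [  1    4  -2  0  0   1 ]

ρ3 := ρ3 + 6·ρ1
  [ 1  4  -2  0  0   0 ]
  [ 0  0   0  1  0   0 ]
  [ 0  0   0  0  1  -1 ]
  [ 1  4  -2  0  0   1 ]
ρ4 := ρ4 − ρ1
  [ 1  4  -2  0  0   0 ]
  [ 0  0   0  1  0   0 ]
  [ 0  0   0  0  1  -1 ]
  [ 0  0   0  0  0   1 ]
ρ3 := ρ3 + ρ4
  [ 1  4  -2  0  0  0 ]
  [ 0  0   0  1  0  0 ]
  [ 0  0   0  0  1  0 ]
  [ 0  0   0  0  0  1 ]
The reduced form has 4 nonzero rows.

rank = 4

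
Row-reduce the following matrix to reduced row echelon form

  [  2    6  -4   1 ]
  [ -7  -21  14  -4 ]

Multiply ρ1 by 1/2.
  [  1    3  -2  1/2 ]
  [ -7  -21  14   -4 ]
Add 7 times ρ1 to ρ2.
  [ 1  3  -2   1/2 ]
  [ 0  0   0  -1/2 ]
Multiply ρ2 by -2.
  [ 1  3  -2  1/2 ]
  [ 0  0   0    1 ]
Subtract 1/2 times ρ2 from ρ1.
  [ 1  3  -2  0 ]
  [ 0  0   0  1 ]

[[1, 3, -2, 0], [0, 0, 0, 1]]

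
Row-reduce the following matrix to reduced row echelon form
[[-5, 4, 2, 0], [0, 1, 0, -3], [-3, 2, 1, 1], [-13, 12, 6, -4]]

[[1, 0, 0, -2], [0, 1, 0, -3], [0, 0, 1, 1], [0, 0, 0, 0]]

r1 → -1/5·r1
  [   1  -4/5  -2/5   0 ]
  [   0     1     0  -3 ]
  [  -3     2     1   1 ]
  [ -13    12     6  -4 ]
r3 → r3 + 3·r1
  [   1  -4/5  -2/5   0 ]
  [   0     1     0  -3 ]
  [   0  -2/5  -1/5   1 ]
  [ -13    12     6  -4 ]
r4 → r4 + 13·r1
  [ 1  -4/5  -2/5   0 ]
  [ 0     1     0  -3 ]
  [ 0  -2/5  -1/5   1 ]
  [ 0   8/5   4/5  -4 ]
r3 → r3 + 2/5·r2
  [ 1  -4/5  -2/5     0 ]
  [ 0     1     0    -3 ]
  [ 0     0  -1/5  -1/5 ]
  [ 0   8/5   4/5    -4 ]
r4 → r4 − 8/5·r2
  [ 1  -4/5  -2/5     0 ]
  [ 0     1     0    -3 ]
  [ 0     0  -1/5  -1/5 ]
  [ 0     0   4/5   4/5 ]
r3 → -5·r3
  [ 1  -4/5  -2/5    0 ]
  [ 0     1     0   -3 ]
  [ 0     0     1    1 ]
  [ 0     0   4/5  4/5 ]
r4 → r4 − 4/5·r3
  [ 1  -4/5  -2/5   0 ]
  [ 0     1     0  -3 ]
  [ 0     0     1   1 ]
  [ 0     0     0   0 ]
r1 → r1 + 2/5·r3
  [ 1  -4/5  0  2/5 ]
  [ 0     1  0   -3 ]
  [ 0     0  1    1 ]
  [ 0     0  0    0 ]
r1 → r1 + 4/5·r2
  [ 1  0  0  -2 ]
  [ 0  1  0  -3 ]
  [ 0  0  1   1 ]
  [ 0  0  0   0 ]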